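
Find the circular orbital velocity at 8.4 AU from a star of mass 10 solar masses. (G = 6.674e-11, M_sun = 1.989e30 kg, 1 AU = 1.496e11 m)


v = sqrt(GM/r) = sqrt(6.674e-11 * 1.989e+31 / 1.257e+12) = 32501.6233

32501.6233 m/s


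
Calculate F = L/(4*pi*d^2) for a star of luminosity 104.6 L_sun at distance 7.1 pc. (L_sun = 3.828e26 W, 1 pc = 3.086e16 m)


F = L / (4*pi*d^2) = 4.004e+28 / (4*pi*(2.191e+17)^2) = 6.637e-08

6.637e-08 W/m^2


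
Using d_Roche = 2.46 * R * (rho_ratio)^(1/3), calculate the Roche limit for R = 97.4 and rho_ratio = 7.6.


d_Roche = 2.46 * 97.4 * 7.6^(1/3) = 471.0843

471.0843


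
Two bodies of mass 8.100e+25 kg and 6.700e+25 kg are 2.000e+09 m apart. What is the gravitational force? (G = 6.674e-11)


F = G*m1*m2/r^2 = 6.674e-11 * 8.100e+25 * 6.700e+25 / (2.000e+09)^2 = 6.674e-11 * 5.427e+51 / 4.000e+18 = 9.055e+22

9.055e+22 N


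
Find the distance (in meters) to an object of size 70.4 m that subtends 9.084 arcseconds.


D = size / theta_rad, theta_rad = 9.084 * pi/(180*3600) = 4.404e-05, D = 1.599e+06

1.599e+06 m


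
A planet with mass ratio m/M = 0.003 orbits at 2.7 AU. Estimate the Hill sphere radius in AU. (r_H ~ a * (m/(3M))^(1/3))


r_H = a * (m/3M)^(1/3) = 2.7 * (0.003/3)^(1/3) = 0.27

0.27 AU


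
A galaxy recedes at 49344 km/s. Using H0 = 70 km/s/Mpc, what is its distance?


d = v / H0 = 49344 / 70 = 704.9143

704.9143 Mpc


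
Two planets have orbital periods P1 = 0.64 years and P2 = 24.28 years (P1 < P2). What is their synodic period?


1/P_syn = |1/P1 - 1/P2| = |1/0.64 - 1/24.28| => P_syn = 0.6573

0.6573 years


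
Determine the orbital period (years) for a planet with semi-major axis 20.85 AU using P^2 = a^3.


P = a^(3/2) = 20.85^1.5 = 95.2049

95.2049 years


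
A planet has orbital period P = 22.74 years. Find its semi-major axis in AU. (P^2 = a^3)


a = P^(2/3) = 22.74^(2/3) = 8.0265

8.0265 AU


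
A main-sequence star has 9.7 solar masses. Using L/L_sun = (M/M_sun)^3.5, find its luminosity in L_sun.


L/L_sun = (M/M_sun)^3.5 = 9.7^3.5 = 2842.5039

2842.5039 L_sun


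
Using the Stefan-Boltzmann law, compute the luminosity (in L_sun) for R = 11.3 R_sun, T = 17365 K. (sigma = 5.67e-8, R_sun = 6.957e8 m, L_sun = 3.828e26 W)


R = 11.3 * 6.957e8 m = 7.86141e+09 m. L = 4*pi*R^2*sigma*T^4 = 4*pi*(7.86141e+09)^2 * 5.67e-8 * 17365^4 = 4.003989844e+30 W. L/L_sun = 4.003989844e+30 / 3.828e26 = 10459.7436

10459.7436 L_sun


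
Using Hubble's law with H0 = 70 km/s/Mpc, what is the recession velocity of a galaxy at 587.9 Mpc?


v = H0 * d = 70 * 587.9 = 41153.0

41153.0 km/s


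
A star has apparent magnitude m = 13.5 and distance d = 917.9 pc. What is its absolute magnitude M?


M = m - 5*log10(d) + 5 = 13.5 - 5*log10(917.9) + 5 = 3.686

3.686


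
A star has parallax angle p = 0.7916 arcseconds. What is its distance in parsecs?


d = 1/p = 1/0.7916 = 1.2633

1.2633 pc


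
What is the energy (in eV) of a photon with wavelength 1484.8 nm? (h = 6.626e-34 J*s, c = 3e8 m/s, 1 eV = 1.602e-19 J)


E = hc/lambda = 6.626e-34 * 3e8 / 1.485e-06 = 1.339e-19 J = 0.8357 eV

0.8357 eV


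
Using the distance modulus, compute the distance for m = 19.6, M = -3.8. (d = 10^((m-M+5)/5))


d = 10^((m - M + 5)/5) = 10^((19.6 - -3.8 + 5)/5) = 478630.0923

478630.0923 pc


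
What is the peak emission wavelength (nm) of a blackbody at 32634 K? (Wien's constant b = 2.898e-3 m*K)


lam_max = b / T = 2.898e-3 / 32634 = 8.880e-08 m = 88.8031 nm

88.8031 nm


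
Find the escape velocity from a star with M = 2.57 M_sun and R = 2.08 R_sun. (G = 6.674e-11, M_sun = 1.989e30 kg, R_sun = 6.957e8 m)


M = 2.57 * 1.989e30 kg = 5.11173e+30 kg; R = 2.08 * 6.957e8 m = 1.447056e+09 m. v_esc = sqrt(2GM/R) = sqrt(2 * 6.674e-11 * 5.11173e+30 / 1.447056e+09) = 686672.07

686672.07 m/s


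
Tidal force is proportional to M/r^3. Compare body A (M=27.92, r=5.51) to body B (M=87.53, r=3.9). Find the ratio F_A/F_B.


Ratio = (M1/r1^3) / (M2/r2^3) = (27.92/5.51^3) / (87.53/3.9^3) = 0.1131

0.1131


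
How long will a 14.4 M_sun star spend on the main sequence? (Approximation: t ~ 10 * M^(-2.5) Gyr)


t = 10 * M^(-2.5) = 10 * 14.4^(-2.5) = 0.0127

0.0127 Gyr


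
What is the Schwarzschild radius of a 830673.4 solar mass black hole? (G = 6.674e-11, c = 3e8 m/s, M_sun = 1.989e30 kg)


M = 830673.4 * 1.989e30 kg = 1.652209393e+36 kg. rs = 2GM/c^2 = 2 * 6.674e-11 * 1.652209393e+36 / (3e8)^2 = 2.450e+09

2.450e+09 m


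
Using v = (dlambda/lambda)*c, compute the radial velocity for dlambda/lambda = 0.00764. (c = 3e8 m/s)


v = (dlambda/lambda) * c = 0.00764 * 3e8 = 2.292e+06

2.292e+06 m/s


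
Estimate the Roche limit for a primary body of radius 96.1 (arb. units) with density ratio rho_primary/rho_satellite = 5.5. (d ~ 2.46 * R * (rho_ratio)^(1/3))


d_Roche = 2.46 * 96.1 * 5.5^(1/3) = 417.2978

417.2978


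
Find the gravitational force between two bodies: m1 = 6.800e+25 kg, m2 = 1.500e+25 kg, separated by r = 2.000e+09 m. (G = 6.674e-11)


F = G*m1*m2/r^2 = 6.674e-11 * 6.800e+25 * 1.500e+25 / (2.000e+09)^2 = 6.674e-11 * 1.020e+51 / 4.000e+18 = 1.702e+22

1.702e+22 N


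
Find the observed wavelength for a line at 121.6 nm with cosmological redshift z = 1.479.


lam_obs = lam_emit * (1 + z) = 121.6 * (1 + 1.479) = 301.4464

301.4464 nm


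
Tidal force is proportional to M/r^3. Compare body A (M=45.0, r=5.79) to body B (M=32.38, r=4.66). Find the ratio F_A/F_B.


Ratio = (M1/r1^3) / (M2/r2^3) = (45.0/5.79^3) / (32.38/4.66^3) = 0.7245

0.7245


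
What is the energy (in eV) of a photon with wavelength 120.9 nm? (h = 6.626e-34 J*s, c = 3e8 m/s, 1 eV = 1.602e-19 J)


E = hc/lambda = 6.626e-34 * 3e8 / 1.209e-07 = 1.644e-18 J = 10.2632 eV

10.2632 eV


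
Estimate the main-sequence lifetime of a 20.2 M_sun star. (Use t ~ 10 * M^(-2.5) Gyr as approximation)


t = 10 * M^(-2.5) = 10 * 20.2^(-2.5) = 0.0055

0.0055 Gyr


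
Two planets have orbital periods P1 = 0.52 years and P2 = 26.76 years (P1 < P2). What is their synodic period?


1/P_syn = |1/P1 - 1/P2| = |1/0.52 - 1/26.76| => P_syn = 0.5303

0.5303 years


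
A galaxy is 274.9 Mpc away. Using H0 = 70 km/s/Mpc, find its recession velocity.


v = H0 * d = 70 * 274.9 = 19243.0

19243.0 km/s


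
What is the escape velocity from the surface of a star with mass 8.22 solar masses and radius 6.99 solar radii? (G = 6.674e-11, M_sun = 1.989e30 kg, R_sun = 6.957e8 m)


M = 8.22 * 1.989e30 kg = 1.634958e+31 kg; R = 6.99 * 6.957e8 m = 4.862943e+09 m. v_esc = sqrt(2GM/R) = sqrt(2 * 6.674e-11 * 1.634958e+31 / 4.862943e+09) = 669902.8258

669902.8258 m/s


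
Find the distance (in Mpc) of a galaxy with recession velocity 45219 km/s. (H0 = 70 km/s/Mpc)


d = v / H0 = 45219 / 70 = 645.9857

645.9857 Mpc


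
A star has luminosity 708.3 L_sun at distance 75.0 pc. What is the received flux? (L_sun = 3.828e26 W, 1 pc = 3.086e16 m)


F = L / (4*pi*d^2) = 2.711e+29 / (4*pi*(2.314e+18)^2) = 4.028e-09

4.028e-09 W/m^2


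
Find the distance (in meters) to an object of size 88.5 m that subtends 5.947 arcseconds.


D = size / theta_rad, theta_rad = 5.947 * pi/(180*3600) = 2.883e-05, D = 3.070e+06

3.070e+06 m


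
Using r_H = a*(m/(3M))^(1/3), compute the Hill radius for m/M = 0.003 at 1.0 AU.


r_H = a * (m/3M)^(1/3) = 1.0 * (0.003/3)^(1/3) = 0.1

0.1 AU


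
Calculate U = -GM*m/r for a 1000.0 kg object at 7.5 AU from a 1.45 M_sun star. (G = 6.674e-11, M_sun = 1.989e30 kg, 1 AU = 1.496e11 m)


M = 1.45 * 1.989e30 kg = 2.88405e+30 kg; r = 7.5 AU * 1.496e11 m/AU = 1.122e+12 m. U = -GM*m/r = -(6.674e-11 * 2.88405e+30 * 1000.0) / 1.122e+12 = -1.716e+11

-1.716e+11 J


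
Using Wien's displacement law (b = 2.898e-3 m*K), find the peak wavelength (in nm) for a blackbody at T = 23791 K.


lam_max = b / T = 2.898e-3 / 23791 = 1.218e-07 m = 121.8108 nm

121.8108 nm


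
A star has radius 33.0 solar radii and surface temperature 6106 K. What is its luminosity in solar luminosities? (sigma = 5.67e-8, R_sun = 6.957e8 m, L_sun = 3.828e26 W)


R = 33.0 * 6.957e8 m = 2.29581e+10 m. L = 4*pi*R^2*sigma*T^4 = 4*pi*(2.29581e+10)^2 * 5.67e-8 * 6106^4 = 5.2202585e+29 W. L/L_sun = 5.2202585e+29 / 3.828e26 = 1363.7039

1363.7039 L_sun


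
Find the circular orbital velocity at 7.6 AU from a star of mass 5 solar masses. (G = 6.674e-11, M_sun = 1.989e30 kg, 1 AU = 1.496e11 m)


v = sqrt(GM/r) = sqrt(6.674e-11 * 9.945e+30 / 1.137e+12) = 24161.4449

24161.4449 m/s


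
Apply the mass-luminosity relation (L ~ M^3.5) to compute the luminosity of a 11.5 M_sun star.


L/L_sun = (M/M_sun)^3.5 = 11.5^3.5 = 5157.5381

5157.5381 L_sun


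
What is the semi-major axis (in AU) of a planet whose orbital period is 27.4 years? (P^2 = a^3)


a = P^(2/3) = 27.4^(2/3) = 9.0887

9.0887 AU


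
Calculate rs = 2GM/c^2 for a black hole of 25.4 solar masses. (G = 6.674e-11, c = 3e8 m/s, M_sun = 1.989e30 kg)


M = 25.4 * 1.989e30 kg = 5.05206e+31 kg. rs = 2GM/c^2 = 2 * 6.674e-11 * 5.05206e+31 / (3e8)^2 = 74927.6632

74927.6632 m


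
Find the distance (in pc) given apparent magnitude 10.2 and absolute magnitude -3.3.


d = 10^((m - M + 5)/5) = 10^((10.2 - -3.3 + 5)/5) = 5011.8723

5011.8723 pc


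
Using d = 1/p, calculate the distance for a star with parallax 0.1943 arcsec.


d = 1/p = 1/0.1943 = 5.1467

5.1467 pc


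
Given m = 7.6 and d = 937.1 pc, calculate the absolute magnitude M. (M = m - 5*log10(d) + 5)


M = m - 5*log10(d) + 5 = 7.6 - 5*log10(937.1) + 5 = -2.2589

-2.2589


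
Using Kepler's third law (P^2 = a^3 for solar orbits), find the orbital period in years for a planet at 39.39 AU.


P = a^(3/2) = 39.39^1.5 = 247.2174

247.2174 years


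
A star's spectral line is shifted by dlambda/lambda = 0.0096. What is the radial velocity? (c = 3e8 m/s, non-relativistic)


v = (dlambda/lambda) * c = 0.0096 * 3e8 = 2.880e+06

2.880e+06 m/s


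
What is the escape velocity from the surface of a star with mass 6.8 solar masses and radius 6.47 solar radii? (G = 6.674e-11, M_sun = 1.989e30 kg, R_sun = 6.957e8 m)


M = 6.8 * 1.989e30 kg = 1.35252e+31 kg; R = 6.47 * 6.957e8 m = 4.501179e+09 m. v_esc = sqrt(2GM/R) = sqrt(2 * 6.674e-11 * 1.35252e+31 / 4.501179e+09) = 633310.6697

633310.6697 m/s


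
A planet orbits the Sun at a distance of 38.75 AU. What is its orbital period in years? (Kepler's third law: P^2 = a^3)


P = a^(3/2) = 38.75^1.5 = 241.2168

241.2168 years


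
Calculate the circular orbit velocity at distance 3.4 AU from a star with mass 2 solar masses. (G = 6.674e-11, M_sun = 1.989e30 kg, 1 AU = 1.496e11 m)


v = sqrt(GM/r) = sqrt(6.674e-11 * 3.978e+30 / 5.086e+11) = 22846.5294

22846.5294 m/s


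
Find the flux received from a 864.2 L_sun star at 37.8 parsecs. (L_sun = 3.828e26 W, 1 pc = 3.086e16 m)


F = L / (4*pi*d^2) = 3.308e+29 / (4*pi*(1.167e+18)^2) = 1.935e-08

1.935e-08 W/m^2


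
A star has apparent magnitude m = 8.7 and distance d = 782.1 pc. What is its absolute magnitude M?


M = m - 5*log10(d) + 5 = 8.7 - 5*log10(782.1) + 5 = -0.7663

-0.7663


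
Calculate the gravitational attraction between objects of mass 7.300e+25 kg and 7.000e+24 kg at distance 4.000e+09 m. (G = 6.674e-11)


F = G*m1*m2/r^2 = 6.674e-11 * 7.300e+25 * 7.000e+24 / (4.000e+09)^2 = 6.674e-11 * 5.110e+50 / 1.600e+19 = 2.132e+21

2.132e+21 N


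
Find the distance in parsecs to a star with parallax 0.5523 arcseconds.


d = 1/p = 1/0.5523 = 1.8106

1.8106 pc


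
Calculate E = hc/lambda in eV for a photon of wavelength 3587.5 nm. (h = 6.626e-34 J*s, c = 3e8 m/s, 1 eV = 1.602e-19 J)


E = hc/lambda = 6.626e-34 * 3e8 / 3.588e-06 = 5.541e-20 J = 0.3459 eV

0.3459 eV


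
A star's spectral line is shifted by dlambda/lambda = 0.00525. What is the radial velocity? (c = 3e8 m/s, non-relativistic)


v = (dlambda/lambda) * c = 0.00525 * 3e8 = 1.575e+06

1.575e+06 m/s


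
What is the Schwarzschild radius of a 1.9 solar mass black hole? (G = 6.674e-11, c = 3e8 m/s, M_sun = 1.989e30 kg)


M = 1.9 * 1.989e30 kg = 3.7791e+30 kg. rs = 2GM/c^2 = 2 * 6.674e-11 * 3.7791e+30 / (3e8)^2 = 5604.8252

5604.8252 m


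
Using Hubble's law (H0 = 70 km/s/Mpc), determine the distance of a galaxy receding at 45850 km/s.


d = v / H0 = 45850 / 70 = 655.0

655.0 Mpc


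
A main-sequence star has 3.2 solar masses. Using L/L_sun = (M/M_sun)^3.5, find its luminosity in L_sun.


L/L_sun = (M/M_sun)^3.5 = 3.2^3.5 = 58.6172

58.6172 L_sun


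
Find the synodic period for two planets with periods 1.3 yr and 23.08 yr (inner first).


1/P_syn = |1/P1 - 1/P2| = |1/1.3 - 1/23.08| => P_syn = 1.3776

1.3776 years


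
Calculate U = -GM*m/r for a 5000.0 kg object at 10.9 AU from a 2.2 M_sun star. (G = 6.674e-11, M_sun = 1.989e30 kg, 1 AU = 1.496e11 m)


M = 2.2 * 1.989e30 kg = 4.3758e+30 kg; r = 10.9 AU * 1.496e11 m/AU = 1.63064e+12 m. U = -GM*m/r = -(6.674e-11 * 4.3758e+30 * 5000.0) / 1.63064e+12 = -8.955e+11

-8.955e+11 J


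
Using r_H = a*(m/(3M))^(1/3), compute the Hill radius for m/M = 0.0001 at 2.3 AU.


r_H = a * (m/3M)^(1/3) = 2.3 * (0.0001/3)^(1/3) = 0.074

0.074 AU


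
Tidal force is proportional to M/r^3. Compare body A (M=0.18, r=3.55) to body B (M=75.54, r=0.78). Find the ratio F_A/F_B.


Ratio = (M1/r1^3) / (M2/r2^3) = (0.18/3.55^3) / (75.54/0.78^3) = 2.528e-05

2.528e-05


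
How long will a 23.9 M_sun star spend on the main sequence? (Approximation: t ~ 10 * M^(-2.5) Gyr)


t = 10 * M^(-2.5) = 10 * 23.9^(-2.5) = 0.0036

0.0036 Gyr


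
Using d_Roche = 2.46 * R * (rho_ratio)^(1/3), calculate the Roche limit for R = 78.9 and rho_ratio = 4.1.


d_Roche = 2.46 * 78.9 * 4.1^(1/3) = 310.6515

310.6515


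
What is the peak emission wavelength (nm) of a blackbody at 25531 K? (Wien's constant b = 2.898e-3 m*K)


lam_max = b / T = 2.898e-3 / 25531 = 1.135e-07 m = 113.5091 nm

113.5091 nm


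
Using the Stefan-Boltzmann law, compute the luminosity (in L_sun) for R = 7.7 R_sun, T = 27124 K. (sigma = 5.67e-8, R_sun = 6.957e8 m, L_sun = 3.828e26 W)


R = 7.7 * 6.957e8 m = 5.35689e+09 m. L = 4*pi*R^2*sigma*T^4 = 4*pi*(5.35689e+09)^2 * 5.67e-8 * 27124^4 = 1.106708697e+31 W. L/L_sun = 1.106708697e+31 / 3.828e26 = 28910.8855

28910.8855 L_sun


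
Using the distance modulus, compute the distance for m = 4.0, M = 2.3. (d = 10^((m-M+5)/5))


d = 10^((m - M + 5)/5) = 10^((4.0 - 2.3 + 5)/5) = 21.8776

21.8776 pc


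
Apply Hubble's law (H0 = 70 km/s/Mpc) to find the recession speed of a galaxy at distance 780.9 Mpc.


v = H0 * d = 70 * 780.9 = 54663.0

54663.0 km/s


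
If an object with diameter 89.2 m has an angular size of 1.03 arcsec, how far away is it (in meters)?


D = size / theta_rad, theta_rad = 1.03 * pi/(180*3600) = 4.994e-06, D = 1.786e+07

1.786e+07 m


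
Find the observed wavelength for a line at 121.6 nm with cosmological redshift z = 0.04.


lam_obs = lam_emit * (1 + z) = 121.6 * (1 + 0.04) = 126.464

126.464 nm


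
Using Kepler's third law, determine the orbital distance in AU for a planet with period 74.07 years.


a = P^(2/3) = 74.07^(2/3) = 17.6371

17.6371 AU


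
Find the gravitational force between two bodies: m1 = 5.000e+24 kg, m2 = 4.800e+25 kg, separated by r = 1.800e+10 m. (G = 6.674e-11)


F = G*m1*m2/r^2 = 6.674e-11 * 5.000e+24 * 4.800e+25 / (1.800e+10)^2 = 6.674e-11 * 2.400e+50 / 3.240e+20 = 4.944e+19

4.944e+19 N


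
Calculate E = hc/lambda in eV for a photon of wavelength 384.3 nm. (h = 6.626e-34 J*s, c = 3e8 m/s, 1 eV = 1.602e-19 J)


E = hc/lambda = 6.626e-34 * 3e8 / 3.843e-07 = 5.173e-19 J = 3.2288 eV

3.2288 eV


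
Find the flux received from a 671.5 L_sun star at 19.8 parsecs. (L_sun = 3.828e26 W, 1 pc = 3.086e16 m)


F = L / (4*pi*d^2) = 2.571e+29 / (4*pi*(6.110e+17)^2) = 5.479e-08

5.479e-08 W/m^2


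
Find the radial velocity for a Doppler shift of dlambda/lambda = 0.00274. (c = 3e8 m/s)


v = (dlambda/lambda) * c = 0.00274 * 3e8 = 822000.0

822000.0 m/s


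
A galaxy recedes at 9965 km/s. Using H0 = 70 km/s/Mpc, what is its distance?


d = v / H0 = 9965 / 70 = 142.3571

142.3571 Mpc


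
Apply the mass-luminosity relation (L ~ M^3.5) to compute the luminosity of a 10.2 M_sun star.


L/L_sun = (M/M_sun)^3.5 = 10.2^3.5 = 3389.2266

3389.2266 L_sun


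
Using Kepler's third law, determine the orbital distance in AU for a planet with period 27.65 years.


a = P^(2/3) = 27.65^(2/3) = 9.1439

9.1439 AU


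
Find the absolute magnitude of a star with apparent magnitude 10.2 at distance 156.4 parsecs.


M = m - 5*log10(d) + 5 = 10.2 - 5*log10(156.4) + 5 = 4.2288

4.2288


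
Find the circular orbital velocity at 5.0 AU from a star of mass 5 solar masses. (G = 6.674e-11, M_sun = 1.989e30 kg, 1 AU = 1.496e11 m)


v = sqrt(GM/r) = sqrt(6.674e-11 * 9.945e+30 / 7.480e+11) = 29788.2298

29788.2298 m/s


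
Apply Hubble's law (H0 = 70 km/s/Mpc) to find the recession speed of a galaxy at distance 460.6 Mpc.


v = H0 * d = 70 * 460.6 = 32242.0

32242.0 km/s


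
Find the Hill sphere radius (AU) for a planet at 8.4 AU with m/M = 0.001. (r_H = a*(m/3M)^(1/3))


r_H = a * (m/3M)^(1/3) = 8.4 * (0.001/3)^(1/3) = 0.5824

0.5824 AU


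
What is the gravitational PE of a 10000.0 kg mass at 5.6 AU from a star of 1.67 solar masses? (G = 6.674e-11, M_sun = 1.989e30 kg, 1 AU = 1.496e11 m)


M = 1.67 * 1.989e30 kg = 3.32163e+30 kg; r = 5.6 AU * 1.496e11 m/AU = 8.3776e+11 m. U = -GM*m/r = -(6.674e-11 * 3.32163e+30 * 10000.0) / 8.3776e+11 = -2.646e+12

-2.646e+12 J


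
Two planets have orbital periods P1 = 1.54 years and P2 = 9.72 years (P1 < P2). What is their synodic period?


1/P_syn = |1/P1 - 1/P2| = |1/1.54 - 1/9.72| => P_syn = 1.8299

1.8299 years


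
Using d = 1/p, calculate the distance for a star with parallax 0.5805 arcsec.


d = 1/p = 1/0.5805 = 1.7227

1.7227 pc


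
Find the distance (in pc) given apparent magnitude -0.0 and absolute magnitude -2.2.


d = 10^((m - M + 5)/5) = 10^((-0.0 - -2.2 + 5)/5) = 27.5423

27.5423 pc


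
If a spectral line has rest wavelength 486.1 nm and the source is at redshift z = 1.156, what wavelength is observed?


lam_obs = lam_emit * (1 + z) = 486.1 * (1 + 1.156) = 1048.0316

1048.0316 nm


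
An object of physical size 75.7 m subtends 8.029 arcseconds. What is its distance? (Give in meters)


D = size / theta_rad, theta_rad = 8.029 * pi/(180*3600) = 3.893e-05, D = 1.945e+06

1.945e+06 m


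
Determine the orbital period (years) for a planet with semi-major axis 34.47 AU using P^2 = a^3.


P = a^(3/2) = 34.47^1.5 = 202.3774

202.3774 years


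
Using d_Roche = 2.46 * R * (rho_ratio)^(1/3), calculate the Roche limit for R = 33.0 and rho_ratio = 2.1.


d_Roche = 2.46 * 33.0 * 2.1^(1/3) = 103.9574

103.9574


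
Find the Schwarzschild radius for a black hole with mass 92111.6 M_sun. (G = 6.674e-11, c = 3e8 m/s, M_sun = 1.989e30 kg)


M = 92111.6 * 1.989e30 kg = 1.832099724e+35 kg. rs = 2GM/c^2 = 2 * 6.674e-11 * 1.832099724e+35 / (3e8)^2 = 2.717e+08

2.717e+08 m


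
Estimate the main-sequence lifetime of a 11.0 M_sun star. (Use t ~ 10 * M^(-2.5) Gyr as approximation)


t = 10 * M^(-2.5) = 10 * 11.0^(-2.5) = 0.0249

0.0249 Gyr


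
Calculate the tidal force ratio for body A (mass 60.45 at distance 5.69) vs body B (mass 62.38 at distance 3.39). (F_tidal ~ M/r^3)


Ratio = (M1/r1^3) / (M2/r2^3) = (60.45/5.69^3) / (62.38/3.39^3) = 0.2049

0.2049


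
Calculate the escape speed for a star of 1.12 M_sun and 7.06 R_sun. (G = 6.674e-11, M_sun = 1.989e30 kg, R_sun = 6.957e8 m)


M = 1.12 * 1.989e30 kg = 2.22768e+30 kg; R = 7.06 * 6.957e8 m = 4.911642e+09 m. v_esc = sqrt(2GM/R) = sqrt(2 * 6.674e-11 * 2.22768e+30 / 4.911642e+09) = 246048.7424

246048.7424 m/s


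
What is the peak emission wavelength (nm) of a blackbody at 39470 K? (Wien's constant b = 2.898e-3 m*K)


lam_max = b / T = 2.898e-3 / 39470 = 7.342e-08 m = 73.4229 nm

73.4229 nm


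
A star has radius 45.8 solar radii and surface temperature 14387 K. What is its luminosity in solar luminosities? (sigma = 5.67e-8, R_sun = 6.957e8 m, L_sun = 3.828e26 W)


R = 45.8 * 6.957e8 m = 3.186306e+10 m. L = 4*pi*R^2*sigma*T^4 = 4*pi*(3.186306e+10)^2 * 5.67e-8 * 14387^4 = 3.099194696e+31 W. L/L_sun = 3.099194696e+31 / 3.828e26 = 80961.1989

80961.1989 L_sun


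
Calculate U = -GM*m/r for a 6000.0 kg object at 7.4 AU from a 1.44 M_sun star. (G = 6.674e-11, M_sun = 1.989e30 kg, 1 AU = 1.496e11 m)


M = 1.44 * 1.989e30 kg = 2.86416e+30 kg; r = 7.4 AU * 1.496e11 m/AU = 1.10704e+12 m. U = -GM*m/r = -(6.674e-11 * 2.86416e+30 * 6000.0) / 1.10704e+12 = -1.036e+12

-1.036e+12 J


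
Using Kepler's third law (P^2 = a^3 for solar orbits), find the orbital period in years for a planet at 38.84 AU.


P = a^(3/2) = 38.84^1.5 = 242.0577

242.0577 years


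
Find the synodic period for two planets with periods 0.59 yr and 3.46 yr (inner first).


1/P_syn = |1/P1 - 1/P2| = |1/0.59 - 1/3.46| => P_syn = 0.7113

0.7113 years


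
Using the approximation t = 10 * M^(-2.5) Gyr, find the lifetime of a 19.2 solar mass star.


t = 10 * M^(-2.5) = 10 * 19.2^(-2.5) = 0.0062

0.0062 Gyr


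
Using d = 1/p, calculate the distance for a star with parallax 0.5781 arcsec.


d = 1/p = 1/0.5781 = 1.7298

1.7298 pc


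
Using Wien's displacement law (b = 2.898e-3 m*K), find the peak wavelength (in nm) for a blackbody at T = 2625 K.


lam_max = b / T = 2.898e-3 / 2625 = 1.104e-06 m = 1104.0 nm

1104.0 nm


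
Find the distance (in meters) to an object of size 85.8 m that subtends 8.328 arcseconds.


D = size / theta_rad, theta_rad = 8.328 * pi/(180*3600) = 4.038e-05, D = 2.125e+06

2.125e+06 m


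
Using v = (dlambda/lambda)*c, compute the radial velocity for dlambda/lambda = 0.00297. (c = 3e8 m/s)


v = (dlambda/lambda) * c = 0.00297 * 3e8 = 891000.0

891000.0 m/s


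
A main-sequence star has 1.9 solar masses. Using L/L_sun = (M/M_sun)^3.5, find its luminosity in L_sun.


L/L_sun = (M/M_sun)^3.5 = 1.9^3.5 = 9.4545

9.4545 L_sun


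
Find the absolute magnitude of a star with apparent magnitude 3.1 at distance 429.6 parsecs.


M = m - 5*log10(d) + 5 = 3.1 - 5*log10(429.6) + 5 = -5.0653

-5.0653


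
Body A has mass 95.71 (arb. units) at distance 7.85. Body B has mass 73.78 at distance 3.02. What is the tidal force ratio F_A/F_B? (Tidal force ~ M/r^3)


Ratio = (M1/r1^3) / (M2/r2^3) = (95.71/7.85^3) / (73.78/3.02^3) = 0.0739

0.0739


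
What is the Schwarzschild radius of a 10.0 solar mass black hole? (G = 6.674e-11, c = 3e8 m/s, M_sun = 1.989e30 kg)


M = 10.0 * 1.989e30 kg = 1.989e+31 kg. rs = 2GM/c^2 = 2 * 6.674e-11 * 1.989e+31 / (3e8)^2 = 29499.08

29499.08 m


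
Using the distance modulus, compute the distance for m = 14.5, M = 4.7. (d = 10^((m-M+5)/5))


d = 10^((m - M + 5)/5) = 10^((14.5 - 4.7 + 5)/5) = 912.0108

912.0108 pc


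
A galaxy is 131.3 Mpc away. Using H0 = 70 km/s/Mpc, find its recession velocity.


v = H0 * d = 70 * 131.3 = 9191.0

9191.0 km/s


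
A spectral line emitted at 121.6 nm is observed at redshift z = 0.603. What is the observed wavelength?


lam_obs = lam_emit * (1 + z) = 121.6 * (1 + 0.603) = 194.9248

194.9248 nm


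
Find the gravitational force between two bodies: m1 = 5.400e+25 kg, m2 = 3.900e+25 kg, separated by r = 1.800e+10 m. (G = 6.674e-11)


F = G*m1*m2/r^2 = 6.674e-11 * 5.400e+25 * 3.900e+25 / (1.800e+10)^2 = 6.674e-11 * 2.106e+51 / 3.240e+20 = 4.338e+20

4.338e+20 N


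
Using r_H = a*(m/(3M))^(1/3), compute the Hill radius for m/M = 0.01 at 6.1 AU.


r_H = a * (m/3M)^(1/3) = 6.1 * (0.01/3)^(1/3) = 0.9112

0.9112 AU


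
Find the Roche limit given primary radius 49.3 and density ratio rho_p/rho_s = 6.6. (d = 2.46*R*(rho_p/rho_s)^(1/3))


d_Roche = 2.46 * 49.3 * 6.6^(1/3) = 227.4905

227.4905


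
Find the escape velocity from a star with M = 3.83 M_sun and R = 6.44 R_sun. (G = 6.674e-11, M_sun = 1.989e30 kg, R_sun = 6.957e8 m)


M = 3.83 * 1.989e30 kg = 7.61787e+30 kg; R = 6.44 * 6.957e8 m = 4.480308e+09 m. v_esc = sqrt(2GM/R) = sqrt(2 * 6.674e-11 * 7.61787e+30 / 4.480308e+09) = 476399.1108

476399.1108 m/s


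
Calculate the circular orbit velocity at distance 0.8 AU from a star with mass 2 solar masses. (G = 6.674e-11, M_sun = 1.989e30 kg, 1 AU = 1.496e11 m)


v = sqrt(GM/r) = sqrt(6.674e-11 * 3.978e+30 / 1.197e+11) = 47099.3269

47099.3269 m/s


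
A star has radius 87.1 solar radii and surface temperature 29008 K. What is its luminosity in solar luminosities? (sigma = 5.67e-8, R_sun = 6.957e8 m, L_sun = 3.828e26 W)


R = 87.1 * 6.957e8 m = 6.059547e+10 m. L = 4*pi*R^2*sigma*T^4 = 4*pi*(6.059547e+10)^2 * 5.67e-8 * 29008^4 = 1.852441009e+33 W. L/L_sun = 1.852441009e+33 / 3.828e26 = 4.839e+06

4.839e+06 L_sun


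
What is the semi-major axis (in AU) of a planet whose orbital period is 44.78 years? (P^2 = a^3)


a = P^(2/3) = 44.78^(2/3) = 12.6102

12.6102 AU


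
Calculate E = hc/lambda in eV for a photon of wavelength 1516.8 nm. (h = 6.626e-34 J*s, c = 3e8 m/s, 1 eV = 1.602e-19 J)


E = hc/lambda = 6.626e-34 * 3e8 / 1.517e-06 = 1.311e-19 J = 0.8181 eV

0.8181 eV


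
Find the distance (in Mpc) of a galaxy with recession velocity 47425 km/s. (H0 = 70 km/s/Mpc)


d = v / H0 = 47425 / 70 = 677.5

677.5 Mpc


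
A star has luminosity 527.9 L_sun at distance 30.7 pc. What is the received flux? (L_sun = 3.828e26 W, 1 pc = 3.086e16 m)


F = L / (4*pi*d^2) = 2.021e+29 / (4*pi*(9.474e+17)^2) = 1.792e-08

1.792e-08 W/m^2


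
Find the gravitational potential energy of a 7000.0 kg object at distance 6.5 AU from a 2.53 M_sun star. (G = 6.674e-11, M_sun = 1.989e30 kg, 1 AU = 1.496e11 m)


M = 2.53 * 1.989e30 kg = 5.03217e+30 kg; r = 6.5 AU * 1.496e11 m/AU = 9.724e+11 m. U = -GM*m/r = -(6.674e-11 * 5.03217e+30 * 7000.0) / 9.724e+11 = -2.418e+12

-2.418e+12 J


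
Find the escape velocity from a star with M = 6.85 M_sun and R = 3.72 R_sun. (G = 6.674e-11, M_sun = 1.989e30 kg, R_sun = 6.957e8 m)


M = 6.85 * 1.989e30 kg = 1.362465e+31 kg; R = 3.72 * 6.957e8 m = 2.588004e+09 m. v_esc = sqrt(2GM/R) = sqrt(2 * 6.674e-11 * 1.362465e+31 / 2.588004e+09) = 838278.4558

838278.4558 m/s


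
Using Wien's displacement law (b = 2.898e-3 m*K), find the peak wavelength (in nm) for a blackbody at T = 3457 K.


lam_max = b / T = 2.898e-3 / 3457 = 8.383e-07 m = 838.2991 nm

838.2991 nm


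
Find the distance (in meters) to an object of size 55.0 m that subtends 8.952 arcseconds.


D = size / theta_rad, theta_rad = 8.952 * pi/(180*3600) = 4.340e-05, D = 1.267e+06

1.267e+06 m


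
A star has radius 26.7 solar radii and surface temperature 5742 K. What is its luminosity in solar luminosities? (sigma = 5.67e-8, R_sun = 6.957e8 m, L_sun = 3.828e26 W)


R = 26.7 * 6.957e8 m = 1.857519e+10 m. L = 4*pi*R^2*sigma*T^4 = 4*pi*(1.857519e+10)^2 * 5.67e-8 * 5742^4 = 2.6724661e+29 W. L/L_sun = 2.6724661e+29 / 3.828e26 = 698.1364

698.1364 L_sun


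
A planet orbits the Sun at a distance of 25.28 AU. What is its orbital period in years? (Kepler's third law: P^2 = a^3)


P = a^(3/2) = 25.28^1.5 = 127.1059

127.1059 years


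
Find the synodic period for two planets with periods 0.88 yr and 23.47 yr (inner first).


1/P_syn = |1/P1 - 1/P2| = |1/0.88 - 1/23.47| => P_syn = 0.9143

0.9143 years


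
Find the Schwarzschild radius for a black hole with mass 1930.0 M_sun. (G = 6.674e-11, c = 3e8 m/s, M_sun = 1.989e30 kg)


M = 1930.0 * 1.989e30 kg = 3.83877e+33 kg. rs = 2GM/c^2 = 2 * 6.674e-11 * 3.83877e+33 / (3e8)^2 = 5.693e+06

5.693e+06 m


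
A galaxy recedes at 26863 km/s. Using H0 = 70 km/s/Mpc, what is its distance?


d = v / H0 = 26863 / 70 = 383.7571

383.7571 Mpc


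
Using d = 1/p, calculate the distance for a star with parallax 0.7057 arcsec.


d = 1/p = 1/0.7057 = 1.417

1.417 pc


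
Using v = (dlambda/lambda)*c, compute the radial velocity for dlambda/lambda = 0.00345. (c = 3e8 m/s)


v = (dlambda/lambda) * c = 0.00345 * 3e8 = 1.035e+06

1.035e+06 m/s


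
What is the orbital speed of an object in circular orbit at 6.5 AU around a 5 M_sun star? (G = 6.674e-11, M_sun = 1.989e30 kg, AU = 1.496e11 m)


v = sqrt(GM/r) = sqrt(6.674e-11 * 9.945e+30 / 9.724e+11) = 26126.0059

26126.0059 m/s


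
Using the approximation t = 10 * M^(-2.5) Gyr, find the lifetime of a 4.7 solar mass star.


t = 10 * M^(-2.5) = 10 * 4.7^(-2.5) = 0.2088

0.2088 Gyr


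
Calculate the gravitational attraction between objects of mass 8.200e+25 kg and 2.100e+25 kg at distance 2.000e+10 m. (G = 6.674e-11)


F = G*m1*m2/r^2 = 6.674e-11 * 8.200e+25 * 2.100e+25 / (2.000e+10)^2 = 6.674e-11 * 1.722e+51 / 4.000e+20 = 2.873e+20

2.873e+20 N


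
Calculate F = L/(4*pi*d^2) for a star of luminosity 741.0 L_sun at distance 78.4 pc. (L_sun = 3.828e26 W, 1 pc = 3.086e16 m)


F = L / (4*pi*d^2) = 2.837e+29 / (4*pi*(2.419e+18)^2) = 3.856e-09

3.856e-09 W/m^2


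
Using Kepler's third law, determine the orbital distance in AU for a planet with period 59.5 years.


a = P^(2/3) = 59.5^(2/3) = 15.2409

15.2409 AU


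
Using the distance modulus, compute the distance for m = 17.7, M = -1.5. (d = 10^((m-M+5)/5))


d = 10^((m - M + 5)/5) = 10^((17.7 - -1.5 + 5)/5) = 69183.0971

69183.0971 pc


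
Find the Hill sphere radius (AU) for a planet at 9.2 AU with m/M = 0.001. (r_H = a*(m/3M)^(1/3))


r_H = a * (m/3M)^(1/3) = 9.2 * (0.001/3)^(1/3) = 0.6379

0.6379 AU


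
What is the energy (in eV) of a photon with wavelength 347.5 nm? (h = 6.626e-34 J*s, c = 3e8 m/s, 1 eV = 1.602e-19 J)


E = hc/lambda = 6.626e-34 * 3e8 / 3.475e-07 = 5.720e-19 J = 3.5707 eV

3.5707 eV


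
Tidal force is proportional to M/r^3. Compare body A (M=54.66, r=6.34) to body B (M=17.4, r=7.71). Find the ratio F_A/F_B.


Ratio = (M1/r1^3) / (M2/r2^3) = (54.66/6.34^3) / (17.4/7.71^3) = 5.6496

5.6496


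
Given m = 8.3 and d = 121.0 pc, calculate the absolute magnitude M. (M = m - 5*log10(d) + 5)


M = m - 5*log10(d) + 5 = 8.3 - 5*log10(121.0) + 5 = 2.8861

2.8861


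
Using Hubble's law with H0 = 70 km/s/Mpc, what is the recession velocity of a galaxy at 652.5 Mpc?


v = H0 * d = 70 * 652.5 = 45675.0

45675.0 km/s


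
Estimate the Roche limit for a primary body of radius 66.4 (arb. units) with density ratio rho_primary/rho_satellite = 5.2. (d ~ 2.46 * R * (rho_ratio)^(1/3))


d_Roche = 2.46 * 66.4 * 5.2^(1/3) = 282.9899

282.9899


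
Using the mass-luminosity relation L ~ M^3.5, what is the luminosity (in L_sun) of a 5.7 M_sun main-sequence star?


L/L_sun = (M/M_sun)^3.5 = 5.7^3.5 = 442.1422

442.1422 L_sun


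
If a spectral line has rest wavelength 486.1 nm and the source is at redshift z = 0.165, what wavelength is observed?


lam_obs = lam_emit * (1 + z) = 486.1 * (1 + 0.165) = 566.3065

566.3065 nm


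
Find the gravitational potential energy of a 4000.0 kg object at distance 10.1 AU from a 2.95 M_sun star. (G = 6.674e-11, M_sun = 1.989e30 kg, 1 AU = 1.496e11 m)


M = 2.95 * 1.989e30 kg = 5.86755e+30 kg; r = 10.1 AU * 1.496e11 m/AU = 1.51096e+12 m. U = -GM*m/r = -(6.674e-11 * 5.86755e+30 * 4000.0) / 1.51096e+12 = -1.037e+12

-1.037e+12 J


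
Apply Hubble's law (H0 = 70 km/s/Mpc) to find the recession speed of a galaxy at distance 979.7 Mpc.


v = H0 * d = 70 * 979.7 = 68579.0

68579.0 km/s


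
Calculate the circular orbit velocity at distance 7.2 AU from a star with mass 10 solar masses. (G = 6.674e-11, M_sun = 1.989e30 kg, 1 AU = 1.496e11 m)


v = sqrt(GM/r) = sqrt(6.674e-11 * 1.989e+31 / 1.077e+12) = 35105.7655

35105.7655 m/s


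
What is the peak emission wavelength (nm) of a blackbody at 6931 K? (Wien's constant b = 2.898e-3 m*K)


lam_max = b / T = 2.898e-3 / 6931 = 4.181e-07 m = 418.1215 nm

418.1215 nm


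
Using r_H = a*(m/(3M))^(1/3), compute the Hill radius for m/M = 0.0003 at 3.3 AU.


r_H = a * (m/3M)^(1/3) = 3.3 * (0.0003/3)^(1/3) = 0.1532

0.1532 AU


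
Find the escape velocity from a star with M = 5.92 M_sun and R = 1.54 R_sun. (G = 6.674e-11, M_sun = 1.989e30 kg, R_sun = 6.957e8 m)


M = 5.92 * 1.989e30 kg = 1.177488e+31 kg; R = 1.54 * 6.957e8 m = 1.071378e+09 m. v_esc = sqrt(2GM/R) = sqrt(2 * 6.674e-11 * 1.177488e+31 / 1.071378e+09) = 1.211e+06

1.211e+06 m/s


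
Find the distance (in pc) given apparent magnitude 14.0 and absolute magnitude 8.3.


d = 10^((m - M + 5)/5) = 10^((14.0 - 8.3 + 5)/5) = 138.0384

138.0384 pc


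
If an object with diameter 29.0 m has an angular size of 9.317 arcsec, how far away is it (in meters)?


D = size / theta_rad, theta_rad = 9.317 * pi/(180*3600) = 4.517e-05, D = 642017.7505

642017.7505 m


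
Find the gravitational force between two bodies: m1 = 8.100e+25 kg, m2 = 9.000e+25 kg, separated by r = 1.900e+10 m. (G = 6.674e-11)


F = G*m1*m2/r^2 = 6.674e-11 * 8.100e+25 * 9.000e+25 / (1.900e+10)^2 = 6.674e-11 * 7.290e+51 / 3.610e+20 = 1.348e+21

1.348e+21 N


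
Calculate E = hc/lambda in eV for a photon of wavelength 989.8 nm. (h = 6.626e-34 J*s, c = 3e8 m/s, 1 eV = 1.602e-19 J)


E = hc/lambda = 6.626e-34 * 3e8 / 9.898e-07 = 2.008e-19 J = 1.2536 eV

1.2536 eV


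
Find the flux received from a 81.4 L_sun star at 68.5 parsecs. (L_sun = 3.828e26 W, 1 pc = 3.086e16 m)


F = L / (4*pi*d^2) = 3.116e+28 / (4*pi*(2.114e+18)^2) = 5.549e-10

5.549e-10 W/m^2


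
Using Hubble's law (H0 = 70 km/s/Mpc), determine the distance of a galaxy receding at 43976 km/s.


d = v / H0 = 43976 / 70 = 628.2286

628.2286 Mpc


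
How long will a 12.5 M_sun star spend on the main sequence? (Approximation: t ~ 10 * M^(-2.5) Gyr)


t = 10 * M^(-2.5) = 10 * 12.5^(-2.5) = 0.0181

0.0181 Gyr


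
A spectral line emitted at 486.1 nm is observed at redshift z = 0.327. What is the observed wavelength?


lam_obs = lam_emit * (1 + z) = 486.1 * (1 + 0.327) = 645.0547

645.0547 nm


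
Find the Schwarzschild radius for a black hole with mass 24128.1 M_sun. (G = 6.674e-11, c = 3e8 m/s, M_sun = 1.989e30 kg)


M = 24128.1 * 1.989e30 kg = 4.79907909e+34 kg. rs = 2GM/c^2 = 2 * 6.674e-11 * 4.79907909e+34 / (3e8)^2 = 7.118e+07

7.118e+07 m


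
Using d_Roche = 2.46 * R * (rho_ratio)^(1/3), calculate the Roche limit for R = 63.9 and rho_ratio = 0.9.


d_Roche = 2.46 * 63.9 * 0.9^(1/3) = 151.7691

151.7691


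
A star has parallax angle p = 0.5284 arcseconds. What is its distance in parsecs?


d = 1/p = 1/0.5284 = 1.8925

1.8925 pc


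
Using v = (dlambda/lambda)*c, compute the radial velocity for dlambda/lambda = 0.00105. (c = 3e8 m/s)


v = (dlambda/lambda) * c = 0.00105 * 3e8 = 315000.0

315000.0 m/s


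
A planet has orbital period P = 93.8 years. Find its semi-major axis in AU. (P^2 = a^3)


a = P^(2/3) = 93.8^(2/3) = 20.6444

20.6444 AU


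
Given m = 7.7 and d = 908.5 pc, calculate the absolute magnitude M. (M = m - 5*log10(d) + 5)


M = m - 5*log10(d) + 5 = 7.7 - 5*log10(908.5) + 5 = -2.0916

-2.0916


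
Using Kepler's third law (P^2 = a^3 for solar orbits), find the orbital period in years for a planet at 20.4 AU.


P = a^(3/2) = 20.4^1.5 = 92.1394

92.1394 years


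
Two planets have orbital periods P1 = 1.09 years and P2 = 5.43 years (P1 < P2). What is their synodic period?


1/P_syn = |1/P1 - 1/P2| = |1/1.09 - 1/5.43| => P_syn = 1.3638

1.3638 years


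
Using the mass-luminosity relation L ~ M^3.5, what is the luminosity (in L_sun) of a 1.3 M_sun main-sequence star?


L/L_sun = (M/M_sun)^3.5 = 1.3^3.5 = 2.505

2.505 L_sun


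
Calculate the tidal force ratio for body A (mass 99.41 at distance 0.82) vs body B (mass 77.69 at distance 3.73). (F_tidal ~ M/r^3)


Ratio = (M1/r1^3) / (M2/r2^3) = (99.41/0.82^3) / (77.69/3.73^3) = 120.4342

120.4342


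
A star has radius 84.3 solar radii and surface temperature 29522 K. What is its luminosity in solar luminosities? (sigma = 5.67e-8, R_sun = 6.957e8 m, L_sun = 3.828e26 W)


R = 84.3 * 6.957e8 m = 5.864751e+10 m. L = 4*pi*R^2*sigma*T^4 = 4*pi*(5.864751e+10)^2 * 5.67e-8 * 29522^4 = 1.861552044e+33 W. L/L_sun = 1.861552044e+33 / 3.828e26 = 4.863e+06

4.863e+06 L_sun


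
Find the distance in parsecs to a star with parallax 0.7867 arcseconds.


d = 1/p = 1/0.7867 = 1.2711

1.2711 pc


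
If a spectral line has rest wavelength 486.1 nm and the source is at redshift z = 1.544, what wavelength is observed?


lam_obs = lam_emit * (1 + z) = 486.1 * (1 + 1.544) = 1236.6384

1236.6384 nm


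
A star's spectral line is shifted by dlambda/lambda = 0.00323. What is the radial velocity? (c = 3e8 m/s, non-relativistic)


v = (dlambda/lambda) * c = 0.00323 * 3e8 = 969000.0

969000.0 m/s


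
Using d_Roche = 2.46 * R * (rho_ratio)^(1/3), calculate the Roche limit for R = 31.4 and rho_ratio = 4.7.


d_Roche = 2.46 * 31.4 * 4.7^(1/3) = 129.389

129.389


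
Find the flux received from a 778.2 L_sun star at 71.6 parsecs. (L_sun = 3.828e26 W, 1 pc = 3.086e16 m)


F = L / (4*pi*d^2) = 2.979e+29 / (4*pi*(2.210e+18)^2) = 4.856e-09

4.856e-09 W/m^2


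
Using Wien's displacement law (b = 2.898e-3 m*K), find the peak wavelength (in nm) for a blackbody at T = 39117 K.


lam_max = b / T = 2.898e-3 / 39117 = 7.409e-08 m = 74.0854 nm

74.0854 nm


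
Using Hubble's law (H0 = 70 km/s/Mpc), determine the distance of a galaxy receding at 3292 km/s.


d = v / H0 = 3292 / 70 = 47.0286

47.0286 Mpc


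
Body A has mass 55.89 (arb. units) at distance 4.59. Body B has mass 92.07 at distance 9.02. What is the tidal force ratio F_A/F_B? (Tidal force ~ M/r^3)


Ratio = (M1/r1^3) / (M2/r2^3) = (55.89/4.59^3) / (92.07/9.02^3) = 4.6068

4.6068


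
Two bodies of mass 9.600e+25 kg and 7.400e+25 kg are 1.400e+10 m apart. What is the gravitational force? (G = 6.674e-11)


F = G*m1*m2/r^2 = 6.674e-11 * 9.600e+25 * 7.400e+25 / (1.400e+10)^2 = 6.674e-11 * 7.104e+51 / 1.960e+20 = 2.419e+21

2.419e+21 N


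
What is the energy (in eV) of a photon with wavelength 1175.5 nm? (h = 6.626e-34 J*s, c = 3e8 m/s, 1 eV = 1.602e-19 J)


E = hc/lambda = 6.626e-34 * 3e8 / 1.176e-06 = 1.691e-19 J = 1.0556 eV

1.0556 eV


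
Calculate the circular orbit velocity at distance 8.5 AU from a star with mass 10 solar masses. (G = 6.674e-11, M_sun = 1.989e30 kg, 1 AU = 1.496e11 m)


v = sqrt(GM/r) = sqrt(6.674e-11 * 1.989e+31 / 1.272e+12) = 32309.8717

32309.8717 m/s


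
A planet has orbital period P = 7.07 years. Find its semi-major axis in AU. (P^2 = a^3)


a = P^(2/3) = 7.07^(2/3) = 3.6837

3.6837 AU


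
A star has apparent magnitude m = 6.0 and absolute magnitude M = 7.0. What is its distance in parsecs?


d = 10^((m - M + 5)/5) = 10^((6.0 - 7.0 + 5)/5) = 6.3096

6.3096 pc


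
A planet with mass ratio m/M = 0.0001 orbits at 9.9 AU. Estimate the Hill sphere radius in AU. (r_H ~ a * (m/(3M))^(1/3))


r_H = a * (m/3M)^(1/3) = 9.9 * (0.0001/3)^(1/3) = 0.3186

0.3186 AU


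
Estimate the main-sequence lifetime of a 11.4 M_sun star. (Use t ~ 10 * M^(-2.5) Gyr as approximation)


t = 10 * M^(-2.5) = 10 * 11.4^(-2.5) = 0.0228

0.0228 Gyr


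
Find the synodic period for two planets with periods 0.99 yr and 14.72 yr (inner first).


1/P_syn = |1/P1 - 1/P2| = |1/0.99 - 1/14.72| => P_syn = 1.0614

1.0614 years


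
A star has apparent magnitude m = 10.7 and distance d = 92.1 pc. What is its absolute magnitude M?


M = m - 5*log10(d) + 5 = 10.7 - 5*log10(92.1) + 5 = 5.8787

5.8787


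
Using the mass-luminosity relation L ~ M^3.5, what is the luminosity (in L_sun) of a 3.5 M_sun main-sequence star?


L/L_sun = (M/M_sun)^3.5 = 3.5^3.5 = 80.2118

80.2118 L_sun
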